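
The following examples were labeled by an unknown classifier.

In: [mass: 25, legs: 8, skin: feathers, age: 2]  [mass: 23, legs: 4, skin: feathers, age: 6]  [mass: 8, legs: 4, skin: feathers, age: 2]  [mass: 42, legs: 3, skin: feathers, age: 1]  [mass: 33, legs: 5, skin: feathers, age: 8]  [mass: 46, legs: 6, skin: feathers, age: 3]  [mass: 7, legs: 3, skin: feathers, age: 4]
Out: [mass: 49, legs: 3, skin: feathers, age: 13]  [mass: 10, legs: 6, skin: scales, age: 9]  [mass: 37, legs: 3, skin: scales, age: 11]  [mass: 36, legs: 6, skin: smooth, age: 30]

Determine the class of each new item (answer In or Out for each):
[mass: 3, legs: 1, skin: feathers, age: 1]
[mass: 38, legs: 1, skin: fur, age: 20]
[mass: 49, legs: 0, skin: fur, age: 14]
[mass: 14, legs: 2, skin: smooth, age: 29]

The common property of the 'In' items is: age ≤ 8. No 'Out' item has it.
[mass: 3, legs: 1, skin: feathers, age: 1] — age = 1, hence In. [mass: 38, legs: 1, skin: fur, age: 20] — age = 20, hence Out. [mass: 49, legs: 0, skin: fur, age: 14] — age = 14, hence Out. [mass: 14, legs: 2, skin: smooth, age: 29] — age = 29, hence Out.

In, Out, Out, Out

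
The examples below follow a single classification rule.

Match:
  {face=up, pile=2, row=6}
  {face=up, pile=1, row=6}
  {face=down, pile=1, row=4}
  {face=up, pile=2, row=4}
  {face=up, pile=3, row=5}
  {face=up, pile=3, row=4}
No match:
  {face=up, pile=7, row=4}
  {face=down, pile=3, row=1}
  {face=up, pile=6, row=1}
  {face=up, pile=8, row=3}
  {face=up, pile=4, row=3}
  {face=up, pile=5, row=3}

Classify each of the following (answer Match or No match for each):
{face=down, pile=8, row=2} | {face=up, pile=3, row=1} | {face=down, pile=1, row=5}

No match, No match, Match

A rule that fits every label: row ≥ 3 AND pile ≤ 3 — true of each 'Match' example, false of each 'No match' one.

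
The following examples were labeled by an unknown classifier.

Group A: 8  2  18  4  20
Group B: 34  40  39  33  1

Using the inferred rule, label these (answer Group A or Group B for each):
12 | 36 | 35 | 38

Group A, Group B, Group B, Group B

The pattern is that an item is 'Group A' exactly when: even AND at most 20.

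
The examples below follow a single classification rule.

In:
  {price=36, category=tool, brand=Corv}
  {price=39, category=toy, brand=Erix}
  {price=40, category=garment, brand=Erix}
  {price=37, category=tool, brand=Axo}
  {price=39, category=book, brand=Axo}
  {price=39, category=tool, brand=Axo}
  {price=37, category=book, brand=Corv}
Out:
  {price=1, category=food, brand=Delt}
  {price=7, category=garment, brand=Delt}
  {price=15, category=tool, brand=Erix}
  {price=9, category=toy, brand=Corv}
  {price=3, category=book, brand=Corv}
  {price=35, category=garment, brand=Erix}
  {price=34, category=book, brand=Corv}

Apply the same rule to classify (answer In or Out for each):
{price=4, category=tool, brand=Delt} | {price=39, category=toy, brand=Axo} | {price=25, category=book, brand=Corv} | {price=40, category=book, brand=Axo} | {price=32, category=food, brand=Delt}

Out, In, Out, In, Out

The classifier is using: price ≥ 36.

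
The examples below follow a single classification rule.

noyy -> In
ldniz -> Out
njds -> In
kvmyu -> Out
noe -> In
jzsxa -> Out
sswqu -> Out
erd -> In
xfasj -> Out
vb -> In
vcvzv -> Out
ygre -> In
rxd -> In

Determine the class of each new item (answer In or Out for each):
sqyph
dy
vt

The distinguishing property — length ≤ 4 — holds for all the 'In' cases and none of the 'Out' cases.

Out, In, In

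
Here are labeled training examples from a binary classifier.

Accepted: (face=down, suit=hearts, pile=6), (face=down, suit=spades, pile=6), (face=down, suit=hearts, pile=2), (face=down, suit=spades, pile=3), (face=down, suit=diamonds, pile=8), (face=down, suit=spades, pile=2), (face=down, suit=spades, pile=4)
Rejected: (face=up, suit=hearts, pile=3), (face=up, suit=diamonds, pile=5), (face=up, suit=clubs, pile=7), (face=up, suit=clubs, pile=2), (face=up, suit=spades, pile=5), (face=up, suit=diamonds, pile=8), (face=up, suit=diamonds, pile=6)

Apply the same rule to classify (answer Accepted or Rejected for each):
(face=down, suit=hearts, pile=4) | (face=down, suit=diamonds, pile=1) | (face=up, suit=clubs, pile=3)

Accepted, Accepted, Rejected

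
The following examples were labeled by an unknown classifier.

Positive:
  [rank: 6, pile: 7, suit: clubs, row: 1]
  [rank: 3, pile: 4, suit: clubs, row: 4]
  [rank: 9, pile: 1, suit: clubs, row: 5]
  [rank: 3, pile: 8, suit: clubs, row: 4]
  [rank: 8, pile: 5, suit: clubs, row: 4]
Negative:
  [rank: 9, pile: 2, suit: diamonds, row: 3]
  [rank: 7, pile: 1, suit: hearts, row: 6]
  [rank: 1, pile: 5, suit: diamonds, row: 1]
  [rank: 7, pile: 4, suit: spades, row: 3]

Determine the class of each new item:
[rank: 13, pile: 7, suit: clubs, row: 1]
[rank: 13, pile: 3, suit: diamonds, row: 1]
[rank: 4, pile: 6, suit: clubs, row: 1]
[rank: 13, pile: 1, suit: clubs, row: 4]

The distinguishing property — suit is clubs — holds for all the 'Positive' cases and none of the 'Negative' cases.

Positive, Negative, Positive, Positive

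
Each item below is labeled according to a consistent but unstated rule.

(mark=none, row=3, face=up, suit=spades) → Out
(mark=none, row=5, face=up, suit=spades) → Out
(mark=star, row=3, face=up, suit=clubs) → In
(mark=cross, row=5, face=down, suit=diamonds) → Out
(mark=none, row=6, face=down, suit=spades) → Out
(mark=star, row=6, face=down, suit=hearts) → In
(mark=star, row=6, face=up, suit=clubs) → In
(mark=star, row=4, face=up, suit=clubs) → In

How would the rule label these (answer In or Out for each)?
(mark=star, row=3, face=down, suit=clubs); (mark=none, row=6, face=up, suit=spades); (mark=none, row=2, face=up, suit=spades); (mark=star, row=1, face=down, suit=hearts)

In, Out, Out, In

Looking at the examples, the only property every 'In' case has and every 'Out' case lacks is: mark is star.
In: (mark=star, row=3, face=down, suit=clubs), since mark is star. Out: (mark=none, row=6, face=up, suit=spades), since mark is none. Out: (mark=none, row=2, face=up, suit=spades), since mark is none. In: (mark=star, row=1, face=down, suit=hearts), since mark is star.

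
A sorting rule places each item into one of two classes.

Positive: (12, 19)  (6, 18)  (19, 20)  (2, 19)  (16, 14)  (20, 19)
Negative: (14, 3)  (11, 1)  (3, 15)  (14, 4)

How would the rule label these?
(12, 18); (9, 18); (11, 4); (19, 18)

The distinguishing property — sum ≥ 21 — holds for all the 'Positive' cases and none of the 'Negative' cases.
(12, 18): 12+18 = 30, passes → Positive. (9, 18): 9+18 = 27, passes → Positive. (11, 4): 11+4 = 15, doesn't match → Negative. (19, 18): 19+18 = 37, passes → Positive.

Positive, Positive, Negative, Positive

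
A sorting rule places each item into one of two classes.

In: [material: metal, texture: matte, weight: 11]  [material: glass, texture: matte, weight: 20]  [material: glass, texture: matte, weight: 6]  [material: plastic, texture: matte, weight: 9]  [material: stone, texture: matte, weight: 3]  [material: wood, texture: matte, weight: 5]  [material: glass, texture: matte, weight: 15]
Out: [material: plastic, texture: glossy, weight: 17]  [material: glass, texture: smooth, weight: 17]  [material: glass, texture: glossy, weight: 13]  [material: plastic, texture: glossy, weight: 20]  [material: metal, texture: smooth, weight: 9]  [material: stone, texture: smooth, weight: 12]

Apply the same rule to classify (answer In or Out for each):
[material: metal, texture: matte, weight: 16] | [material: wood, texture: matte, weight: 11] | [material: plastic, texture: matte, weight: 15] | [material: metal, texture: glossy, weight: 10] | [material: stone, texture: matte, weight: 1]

In, In, In, Out, In

Looking at the examples, the only property every 'In' case has and every 'Out' case lacks is: texture is matte.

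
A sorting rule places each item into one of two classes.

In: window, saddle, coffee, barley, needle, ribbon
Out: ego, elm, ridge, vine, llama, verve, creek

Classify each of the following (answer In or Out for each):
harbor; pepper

In, In

Every 'In' example satisfies: length 6. None of the 'Out' examples do.
harbor: length 6, matches → In. pepper: length 6, matches → In.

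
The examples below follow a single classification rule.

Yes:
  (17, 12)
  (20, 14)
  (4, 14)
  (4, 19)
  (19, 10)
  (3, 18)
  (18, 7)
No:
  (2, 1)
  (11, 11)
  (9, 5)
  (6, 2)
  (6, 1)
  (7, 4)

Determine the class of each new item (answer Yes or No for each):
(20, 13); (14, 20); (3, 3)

Yes, Yes, No

The distinguishing property — max ≥ 12 — holds for all the 'Yes' cases and none of the 'No' cases.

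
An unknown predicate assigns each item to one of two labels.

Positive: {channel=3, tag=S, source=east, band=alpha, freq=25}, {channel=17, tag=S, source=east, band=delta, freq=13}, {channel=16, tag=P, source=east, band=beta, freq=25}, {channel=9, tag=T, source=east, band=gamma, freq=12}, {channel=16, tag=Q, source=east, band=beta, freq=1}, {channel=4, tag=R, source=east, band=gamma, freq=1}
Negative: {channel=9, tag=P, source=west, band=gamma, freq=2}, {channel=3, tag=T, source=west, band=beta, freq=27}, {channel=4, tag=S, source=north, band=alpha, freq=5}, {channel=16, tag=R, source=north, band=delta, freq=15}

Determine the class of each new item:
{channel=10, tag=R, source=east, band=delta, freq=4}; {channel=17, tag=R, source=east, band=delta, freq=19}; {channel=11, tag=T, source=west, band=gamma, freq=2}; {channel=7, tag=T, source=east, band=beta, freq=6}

Positive, Positive, Negative, Positive

'Positive' ⟺ source is east.
{channel=10, tag=R, source=east, band=delta, freq=4}: Positive (source is east).
{channel=17, tag=R, source=east, band=delta, freq=19}: Positive (source is east).
{channel=11, tag=T, source=west, band=gamma, freq=2}: Negative (source is west).
{channel=7, tag=T, source=east, band=beta, freq=6}: Positive (source is east).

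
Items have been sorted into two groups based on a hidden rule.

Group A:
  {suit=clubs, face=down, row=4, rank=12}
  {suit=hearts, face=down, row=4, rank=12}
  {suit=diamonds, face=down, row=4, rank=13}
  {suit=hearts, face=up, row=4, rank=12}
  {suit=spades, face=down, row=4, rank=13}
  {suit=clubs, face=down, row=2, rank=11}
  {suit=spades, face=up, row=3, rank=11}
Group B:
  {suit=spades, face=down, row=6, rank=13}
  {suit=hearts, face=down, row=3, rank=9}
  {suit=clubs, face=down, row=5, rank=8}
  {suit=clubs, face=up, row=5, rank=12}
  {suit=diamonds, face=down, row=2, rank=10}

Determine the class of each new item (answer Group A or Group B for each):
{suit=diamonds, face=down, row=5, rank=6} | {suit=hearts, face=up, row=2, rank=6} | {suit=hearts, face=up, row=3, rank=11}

Group B, Group B, Group A

Rule: row ≤ 4 AND rank ≥ 11. This holds for each 'Group A' example and fails for each 'Group B' one.
{suit=diamonds, face=down, row=5, rank=6}: Group B (row = 5, rank = 6).
{suit=hearts, face=up, row=2, rank=6}: Group B (row = 2, rank = 6).
{suit=hearts, face=up, row=3, rank=11}: Group A (row = 3, rank = 11).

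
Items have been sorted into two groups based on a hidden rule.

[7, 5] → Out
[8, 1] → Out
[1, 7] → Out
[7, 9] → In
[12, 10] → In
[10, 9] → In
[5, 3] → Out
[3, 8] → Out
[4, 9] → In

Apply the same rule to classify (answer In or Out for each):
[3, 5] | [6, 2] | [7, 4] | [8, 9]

Out, Out, Out, In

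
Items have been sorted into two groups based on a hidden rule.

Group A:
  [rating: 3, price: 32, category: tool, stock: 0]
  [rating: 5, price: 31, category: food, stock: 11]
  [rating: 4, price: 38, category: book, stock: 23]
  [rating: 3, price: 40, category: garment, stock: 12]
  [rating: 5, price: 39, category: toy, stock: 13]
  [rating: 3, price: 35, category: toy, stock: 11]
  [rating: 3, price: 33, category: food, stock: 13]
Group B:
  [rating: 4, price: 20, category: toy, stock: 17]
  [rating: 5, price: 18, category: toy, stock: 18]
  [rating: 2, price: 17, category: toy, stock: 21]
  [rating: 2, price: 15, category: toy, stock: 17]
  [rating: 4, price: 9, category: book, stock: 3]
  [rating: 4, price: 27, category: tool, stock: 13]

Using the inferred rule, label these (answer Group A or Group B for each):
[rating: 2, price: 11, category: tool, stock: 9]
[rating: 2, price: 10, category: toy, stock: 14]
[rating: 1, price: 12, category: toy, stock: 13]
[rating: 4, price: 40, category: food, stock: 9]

Group B, Group B, Group B, Group A

One predicate separates the groups cleanly: price ≥ 31.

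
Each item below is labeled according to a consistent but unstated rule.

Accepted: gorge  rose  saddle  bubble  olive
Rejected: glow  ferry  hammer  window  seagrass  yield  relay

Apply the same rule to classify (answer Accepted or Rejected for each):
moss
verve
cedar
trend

A rule that fits every label: ends with 'e' — true of each 'Accepted' example, false of each 'Rejected' one.

Rejected, Accepted, Rejected, Rejected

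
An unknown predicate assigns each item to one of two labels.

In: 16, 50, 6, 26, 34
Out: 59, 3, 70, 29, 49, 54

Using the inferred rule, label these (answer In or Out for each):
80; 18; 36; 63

Out, In, In, Out

All 'In' examples share one property — even AND at most 50 — and every 'Out' example lacks it.
80: 80 is even, 80 > 50, fails the rule → Out.
18: 18 is even, 18 ≤ 50, fits → In.
36: 36 is even, 36 ≤ 50, fits → In.
63: 63 is odd, 63 > 50, fails the rule → Out.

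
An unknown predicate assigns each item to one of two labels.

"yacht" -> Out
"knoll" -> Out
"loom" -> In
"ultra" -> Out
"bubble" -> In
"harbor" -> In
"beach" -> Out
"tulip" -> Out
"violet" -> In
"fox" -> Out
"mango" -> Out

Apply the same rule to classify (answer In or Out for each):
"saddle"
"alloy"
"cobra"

In, Out, Out

The pattern is that an item is 'In' exactly when: even length.
In: "saddle", since length 6.
Out: "alloy", since length 5.
Out: "cobra", since length 5.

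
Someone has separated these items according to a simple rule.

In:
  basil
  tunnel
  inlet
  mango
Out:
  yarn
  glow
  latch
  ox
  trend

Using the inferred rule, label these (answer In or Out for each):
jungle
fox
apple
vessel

Rule: has ≥ 2 vowels. This holds for each 'In' example and fails for each 'Out' one.
jungle: In (2 vowels). fox: Out (1 vowel). apple: In (2 vowels). vessel: In (2 vowels).

In, Out, In, In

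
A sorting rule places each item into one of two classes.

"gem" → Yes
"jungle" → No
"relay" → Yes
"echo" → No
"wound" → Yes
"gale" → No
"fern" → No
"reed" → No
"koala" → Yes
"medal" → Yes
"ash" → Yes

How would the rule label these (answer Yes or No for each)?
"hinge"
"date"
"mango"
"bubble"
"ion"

The rule appears to be: odd length.

Yes, No, Yes, No, Yes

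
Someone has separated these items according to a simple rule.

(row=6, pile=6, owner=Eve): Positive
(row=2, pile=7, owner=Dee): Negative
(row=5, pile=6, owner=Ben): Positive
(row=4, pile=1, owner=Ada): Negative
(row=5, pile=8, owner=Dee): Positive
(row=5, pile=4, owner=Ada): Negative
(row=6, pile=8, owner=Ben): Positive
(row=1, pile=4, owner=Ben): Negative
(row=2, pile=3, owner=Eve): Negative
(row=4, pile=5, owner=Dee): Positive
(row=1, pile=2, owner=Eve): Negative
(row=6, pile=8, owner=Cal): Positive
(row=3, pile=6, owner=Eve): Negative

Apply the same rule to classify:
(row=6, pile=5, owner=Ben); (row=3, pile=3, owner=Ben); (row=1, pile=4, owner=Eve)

Positive, Negative, Negative

'Positive' ⟺ row ≥ 4 AND pile ≥ 5.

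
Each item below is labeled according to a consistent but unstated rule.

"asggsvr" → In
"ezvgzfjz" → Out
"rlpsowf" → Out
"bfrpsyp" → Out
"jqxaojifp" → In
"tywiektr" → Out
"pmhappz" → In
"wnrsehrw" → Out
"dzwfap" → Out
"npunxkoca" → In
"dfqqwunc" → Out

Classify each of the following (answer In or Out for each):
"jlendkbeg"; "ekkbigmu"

Out, Out

'In' ⟺ odd length AND contains 'a'.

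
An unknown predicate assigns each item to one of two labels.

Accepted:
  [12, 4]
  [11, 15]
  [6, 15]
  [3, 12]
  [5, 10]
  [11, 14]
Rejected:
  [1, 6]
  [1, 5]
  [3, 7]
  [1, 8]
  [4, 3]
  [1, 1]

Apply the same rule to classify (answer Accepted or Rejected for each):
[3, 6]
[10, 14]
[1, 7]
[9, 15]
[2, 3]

Rejected, Accepted, Rejected, Accepted, Rejected

The simplest hypothesis consistent with all the labels is: sum ≥ 15.
[3, 6] — 3+6 = 9, hence Rejected. [10, 14] — 10+14 = 24, hence Accepted. [1, 7] — 1+7 = 8, hence Rejected. [9, 15] — 9+15 = 24, hence Accepted. [2, 3] — 2+3 = 5, hence Rejected.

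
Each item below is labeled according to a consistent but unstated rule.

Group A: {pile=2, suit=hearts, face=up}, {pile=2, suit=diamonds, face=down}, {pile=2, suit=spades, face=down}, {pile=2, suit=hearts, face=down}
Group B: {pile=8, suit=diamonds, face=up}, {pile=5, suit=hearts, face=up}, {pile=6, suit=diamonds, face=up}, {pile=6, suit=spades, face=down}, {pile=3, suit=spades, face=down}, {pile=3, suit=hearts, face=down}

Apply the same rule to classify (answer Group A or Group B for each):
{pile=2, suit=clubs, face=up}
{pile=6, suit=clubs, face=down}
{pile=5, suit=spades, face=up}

All 'Group A' examples share one property — pile = 2 — and every 'Group B' example lacks it.
{pile=2, suit=clubs, face=up} → pile = 2 → Group A. {pile=6, suit=clubs, face=down} → pile = 6 → Group B. {pile=5, suit=spades, face=up} → pile = 5 → Group B.

Group A, Group B, Group B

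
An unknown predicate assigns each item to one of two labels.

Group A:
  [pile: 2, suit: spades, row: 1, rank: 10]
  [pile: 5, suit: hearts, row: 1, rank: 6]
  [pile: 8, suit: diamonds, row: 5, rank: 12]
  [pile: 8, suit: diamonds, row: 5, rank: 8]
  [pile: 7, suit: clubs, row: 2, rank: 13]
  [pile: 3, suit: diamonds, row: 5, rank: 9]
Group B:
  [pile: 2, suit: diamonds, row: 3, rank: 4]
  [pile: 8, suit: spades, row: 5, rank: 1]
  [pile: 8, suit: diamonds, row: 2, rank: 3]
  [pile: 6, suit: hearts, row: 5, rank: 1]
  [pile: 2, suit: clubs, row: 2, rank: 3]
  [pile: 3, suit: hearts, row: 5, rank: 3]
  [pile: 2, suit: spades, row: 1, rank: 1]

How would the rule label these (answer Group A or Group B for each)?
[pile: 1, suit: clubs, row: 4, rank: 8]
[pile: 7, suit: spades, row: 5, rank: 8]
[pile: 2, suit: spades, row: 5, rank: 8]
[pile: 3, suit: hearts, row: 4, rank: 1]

Group A, Group A, Group A, Group B

The simplest hypothesis consistent with all the labels is: rank ≥ 6.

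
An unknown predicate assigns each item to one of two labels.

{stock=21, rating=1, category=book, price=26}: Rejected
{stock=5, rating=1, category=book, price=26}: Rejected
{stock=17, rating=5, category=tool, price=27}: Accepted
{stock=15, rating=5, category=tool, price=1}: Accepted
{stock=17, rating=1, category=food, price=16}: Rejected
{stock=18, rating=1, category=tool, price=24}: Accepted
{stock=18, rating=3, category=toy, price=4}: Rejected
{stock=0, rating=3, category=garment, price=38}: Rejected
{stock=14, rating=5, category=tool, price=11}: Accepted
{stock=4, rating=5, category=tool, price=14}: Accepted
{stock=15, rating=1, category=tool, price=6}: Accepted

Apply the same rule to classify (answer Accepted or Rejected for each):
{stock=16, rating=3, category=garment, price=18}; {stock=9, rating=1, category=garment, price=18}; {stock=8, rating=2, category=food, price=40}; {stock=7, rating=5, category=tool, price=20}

Rejected, Rejected, Rejected, Accepted

The common property of the 'Accepted' items is: category is tool. No 'Rejected' item has it.
{stock=16, rating=3, category=garment, price=18}: Rejected (category is garment).
{stock=9, rating=1, category=garment, price=18}: Rejected (category is garment).
{stock=8, rating=2, category=food, price=40}: Rejected (category is food).
{stock=7, rating=5, category=tool, price=20}: Accepted (category is tool).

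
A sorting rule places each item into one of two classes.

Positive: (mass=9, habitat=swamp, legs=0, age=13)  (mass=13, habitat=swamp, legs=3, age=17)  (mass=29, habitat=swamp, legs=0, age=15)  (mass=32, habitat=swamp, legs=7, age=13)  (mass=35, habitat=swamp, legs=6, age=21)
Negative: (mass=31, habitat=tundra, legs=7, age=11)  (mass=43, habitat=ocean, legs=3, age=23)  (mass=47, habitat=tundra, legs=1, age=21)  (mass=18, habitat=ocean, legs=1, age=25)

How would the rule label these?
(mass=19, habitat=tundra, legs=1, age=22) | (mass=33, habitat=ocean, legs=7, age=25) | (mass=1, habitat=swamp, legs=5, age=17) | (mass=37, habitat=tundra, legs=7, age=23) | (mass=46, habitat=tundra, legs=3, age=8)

All 'Positive' examples share one property — habitat is swamp — and every 'Negative' example lacks it.

Negative, Negative, Positive, Negative, Negative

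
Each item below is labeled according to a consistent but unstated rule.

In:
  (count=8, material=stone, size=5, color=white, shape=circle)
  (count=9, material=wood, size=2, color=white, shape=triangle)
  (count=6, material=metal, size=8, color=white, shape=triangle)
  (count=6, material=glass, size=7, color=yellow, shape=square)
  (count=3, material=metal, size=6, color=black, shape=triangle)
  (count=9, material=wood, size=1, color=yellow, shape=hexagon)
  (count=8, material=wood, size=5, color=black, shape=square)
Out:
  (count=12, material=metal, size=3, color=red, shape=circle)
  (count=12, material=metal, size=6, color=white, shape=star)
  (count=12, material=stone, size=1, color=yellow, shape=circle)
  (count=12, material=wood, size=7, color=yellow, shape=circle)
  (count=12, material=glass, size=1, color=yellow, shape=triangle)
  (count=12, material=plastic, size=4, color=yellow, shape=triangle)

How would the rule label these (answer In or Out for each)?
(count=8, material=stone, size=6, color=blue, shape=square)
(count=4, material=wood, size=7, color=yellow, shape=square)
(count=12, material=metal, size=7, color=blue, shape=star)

All 'In' examples share one property — count ≤ 9 — and every 'Out' example lacks it.
(count=8, material=stone, size=6, color=blue, shape=square) — count = 8, hence In.
(count=4, material=wood, size=7, color=yellow, shape=square) — count = 4, hence In.
(count=12, material=metal, size=7, color=blue, shape=star) — count = 12, hence Out.

In, In, Out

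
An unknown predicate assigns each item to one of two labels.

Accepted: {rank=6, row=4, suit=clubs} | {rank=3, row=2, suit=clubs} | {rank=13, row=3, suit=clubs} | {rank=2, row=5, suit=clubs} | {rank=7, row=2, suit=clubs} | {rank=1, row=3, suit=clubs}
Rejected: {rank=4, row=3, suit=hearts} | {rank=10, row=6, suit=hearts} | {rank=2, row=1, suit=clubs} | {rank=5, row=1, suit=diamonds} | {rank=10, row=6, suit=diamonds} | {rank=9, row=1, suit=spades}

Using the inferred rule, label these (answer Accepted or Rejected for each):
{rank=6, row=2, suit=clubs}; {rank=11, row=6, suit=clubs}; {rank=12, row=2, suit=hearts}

Accepted, Accepted, Rejected

The simplest hypothesis consistent with all the labels is: suit is clubs AND row ≥ 2.
Accepted: {rank=6, row=2, suit=clubs}, since suit is clubs, row = 2.
Accepted: {rank=11, row=6, suit=clubs}, since suit is clubs, row = 6.
Rejected: {rank=12, row=2, suit=hearts}, since suit is hearts, row = 2.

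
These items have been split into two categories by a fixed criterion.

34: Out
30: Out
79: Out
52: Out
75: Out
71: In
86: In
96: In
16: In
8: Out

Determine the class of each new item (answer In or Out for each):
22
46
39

Out, In, Out

The simplest hypothesis consistent with all the labels is: ≡ 1 (mod 5).
22 → 22 mod 5 = 2 → Out.
46 → 46 mod 5 = 1 → In.
39 → 39 mod 5 = 4 → Out.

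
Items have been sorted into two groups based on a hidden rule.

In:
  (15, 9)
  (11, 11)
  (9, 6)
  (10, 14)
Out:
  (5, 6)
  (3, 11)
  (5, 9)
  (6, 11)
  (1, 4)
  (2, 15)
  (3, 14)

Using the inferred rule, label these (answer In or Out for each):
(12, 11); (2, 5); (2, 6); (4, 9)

The rule appears to be: first ≥ 9.

In, Out, Out, Out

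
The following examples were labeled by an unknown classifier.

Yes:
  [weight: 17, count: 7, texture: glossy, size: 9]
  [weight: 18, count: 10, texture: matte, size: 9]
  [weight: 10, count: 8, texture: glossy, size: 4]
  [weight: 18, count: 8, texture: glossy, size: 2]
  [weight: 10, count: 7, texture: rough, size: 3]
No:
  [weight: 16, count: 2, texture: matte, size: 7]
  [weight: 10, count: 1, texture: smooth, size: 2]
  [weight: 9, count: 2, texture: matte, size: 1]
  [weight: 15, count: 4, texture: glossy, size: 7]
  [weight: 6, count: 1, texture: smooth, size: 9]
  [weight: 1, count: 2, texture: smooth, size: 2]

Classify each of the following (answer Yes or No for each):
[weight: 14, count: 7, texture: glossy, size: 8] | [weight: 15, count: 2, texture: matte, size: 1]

Yes, No

All 'Yes' examples share one property — count ≥ 7 — and every 'No' example lacks it.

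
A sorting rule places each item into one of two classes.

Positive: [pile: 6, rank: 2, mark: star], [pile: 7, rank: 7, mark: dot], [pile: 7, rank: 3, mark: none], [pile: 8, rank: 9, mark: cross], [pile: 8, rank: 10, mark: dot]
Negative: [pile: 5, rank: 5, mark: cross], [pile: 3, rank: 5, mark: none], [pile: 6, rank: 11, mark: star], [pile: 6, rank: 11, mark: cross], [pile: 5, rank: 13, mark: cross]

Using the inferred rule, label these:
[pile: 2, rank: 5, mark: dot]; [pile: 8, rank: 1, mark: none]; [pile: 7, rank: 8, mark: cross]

The simplest hypothesis consistent with all the labels is: pile ≥ 6 AND rank ≤ 10.
[pile: 2, rank: 5, mark: dot] → pile = 2, rank = 5 → Negative.
[pile: 8, rank: 1, mark: none] → pile = 8, rank = 1 → Positive.
[pile: 7, rank: 8, mark: cross] → pile = 7, rank = 8 → Positive.

Negative, Positive, Positive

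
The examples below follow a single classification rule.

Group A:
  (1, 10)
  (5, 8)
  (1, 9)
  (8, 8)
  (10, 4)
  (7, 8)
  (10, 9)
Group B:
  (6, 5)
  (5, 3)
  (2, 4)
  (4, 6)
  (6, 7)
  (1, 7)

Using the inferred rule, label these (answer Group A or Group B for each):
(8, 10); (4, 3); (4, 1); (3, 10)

Group A, Group B, Group B, Group A

The distinguishing property — max ≥ 8 — holds for all the 'Group A' cases and none of the 'Group B' cases.
(8, 10) → max 10 → Group A. (4, 3) → max 4 → Group B. (4, 1) → max 4 → Group B. (3, 10) → max 10 → Group A.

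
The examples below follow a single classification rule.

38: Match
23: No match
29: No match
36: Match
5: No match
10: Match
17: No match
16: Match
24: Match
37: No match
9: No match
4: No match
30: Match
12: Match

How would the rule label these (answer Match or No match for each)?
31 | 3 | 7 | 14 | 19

No match, No match, No match, Match, No match

All 'Match' examples share one property — even AND at least 5 — and every 'No match' example lacks it.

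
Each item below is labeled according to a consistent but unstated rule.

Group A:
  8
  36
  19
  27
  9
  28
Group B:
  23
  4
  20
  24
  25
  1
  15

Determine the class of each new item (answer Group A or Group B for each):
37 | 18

The rule appears to be: digit sum ≥ 8.
Group A: 37, since digit sum 3+7 = 10.
Group A: 18, since digit sum 1+8 = 9.

Group A, Group A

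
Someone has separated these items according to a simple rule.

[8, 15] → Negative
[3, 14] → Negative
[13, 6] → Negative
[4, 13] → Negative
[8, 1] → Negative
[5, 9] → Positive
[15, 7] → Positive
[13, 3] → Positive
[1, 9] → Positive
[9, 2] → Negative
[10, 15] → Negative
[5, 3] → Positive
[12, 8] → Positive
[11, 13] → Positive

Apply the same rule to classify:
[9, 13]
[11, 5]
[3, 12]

The common property of the 'Positive' items is: sum is even. No 'Negative' item has it.

Positive, Positive, Negative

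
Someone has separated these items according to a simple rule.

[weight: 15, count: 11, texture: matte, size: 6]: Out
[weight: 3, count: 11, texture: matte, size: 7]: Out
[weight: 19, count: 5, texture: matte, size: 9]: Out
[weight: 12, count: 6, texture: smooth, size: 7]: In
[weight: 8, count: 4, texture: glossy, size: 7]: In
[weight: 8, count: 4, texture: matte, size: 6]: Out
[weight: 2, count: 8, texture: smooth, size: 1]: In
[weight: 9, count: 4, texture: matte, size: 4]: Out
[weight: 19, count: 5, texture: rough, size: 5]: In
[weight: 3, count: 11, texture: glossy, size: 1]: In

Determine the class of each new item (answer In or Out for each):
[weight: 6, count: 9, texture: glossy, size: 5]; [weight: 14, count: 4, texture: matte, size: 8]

Rule: texture is not matte. This holds for each 'In' example and fails for each 'Out' one.
[weight: 6, count: 9, texture: glossy, size: 5] → texture is glossy → In. [weight: 14, count: 4, texture: matte, size: 8] → texture is matte → Out.

In, Out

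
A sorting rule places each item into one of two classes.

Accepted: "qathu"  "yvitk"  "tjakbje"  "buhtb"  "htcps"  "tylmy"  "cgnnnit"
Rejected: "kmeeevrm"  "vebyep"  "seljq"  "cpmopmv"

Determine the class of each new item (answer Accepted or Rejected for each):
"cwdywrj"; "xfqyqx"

Rejected, Rejected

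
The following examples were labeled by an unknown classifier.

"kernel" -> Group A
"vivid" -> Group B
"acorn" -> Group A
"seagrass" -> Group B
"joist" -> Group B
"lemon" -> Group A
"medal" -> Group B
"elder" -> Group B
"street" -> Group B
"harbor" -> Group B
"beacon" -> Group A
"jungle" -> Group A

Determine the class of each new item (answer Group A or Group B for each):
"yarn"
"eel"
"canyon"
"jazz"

The classifier is using: contains 'n'.
"yarn" → has 'n' → Group A.
"eel" → no 'n' → Group B.
"canyon" → has 'n' → Group A.
"jazz" → no 'n' → Group B.

Group A, Group B, Group A, Group B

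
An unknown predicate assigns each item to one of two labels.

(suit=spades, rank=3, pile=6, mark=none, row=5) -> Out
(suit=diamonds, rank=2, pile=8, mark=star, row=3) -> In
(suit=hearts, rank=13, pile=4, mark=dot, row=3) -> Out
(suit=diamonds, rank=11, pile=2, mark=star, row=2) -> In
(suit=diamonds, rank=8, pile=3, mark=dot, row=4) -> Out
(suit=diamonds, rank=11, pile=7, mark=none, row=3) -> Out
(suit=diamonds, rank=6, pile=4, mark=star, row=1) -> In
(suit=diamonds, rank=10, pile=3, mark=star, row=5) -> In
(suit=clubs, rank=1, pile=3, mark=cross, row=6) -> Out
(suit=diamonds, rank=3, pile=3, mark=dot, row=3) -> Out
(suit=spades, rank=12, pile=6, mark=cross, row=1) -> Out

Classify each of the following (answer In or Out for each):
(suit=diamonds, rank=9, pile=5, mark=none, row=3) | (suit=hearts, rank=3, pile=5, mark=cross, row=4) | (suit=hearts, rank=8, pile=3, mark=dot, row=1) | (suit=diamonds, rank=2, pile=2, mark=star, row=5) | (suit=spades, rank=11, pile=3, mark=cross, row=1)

Out, Out, Out, In, Out

Checking candidate rules against both groups, what survives is: mark is star.
(suit=diamonds, rank=9, pile=5, mark=none, row=3): mark is none, doesn't qualify → Out.
(suit=hearts, rank=3, pile=5, mark=cross, row=4): mark is cross, doesn't qualify → Out.
(suit=hearts, rank=8, pile=3, mark=dot, row=1): mark is dot, doesn't qualify → Out.
(suit=diamonds, rank=2, pile=2, mark=star, row=5): mark is star, matches → In.
(suit=spades, rank=11, pile=3, mark=cross, row=1): mark is cross, doesn't qualify → Out.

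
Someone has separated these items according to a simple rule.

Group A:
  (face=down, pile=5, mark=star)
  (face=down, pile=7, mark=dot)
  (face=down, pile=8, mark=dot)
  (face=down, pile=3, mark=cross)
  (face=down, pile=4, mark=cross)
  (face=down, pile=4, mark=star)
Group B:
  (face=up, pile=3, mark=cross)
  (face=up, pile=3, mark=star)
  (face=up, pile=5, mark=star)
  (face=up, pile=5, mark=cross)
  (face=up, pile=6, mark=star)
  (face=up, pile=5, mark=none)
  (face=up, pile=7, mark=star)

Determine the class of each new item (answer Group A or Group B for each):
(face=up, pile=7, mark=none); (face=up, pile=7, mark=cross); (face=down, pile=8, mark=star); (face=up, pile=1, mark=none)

The classifier is using: face is down.

Group B, Group B, Group A, Group B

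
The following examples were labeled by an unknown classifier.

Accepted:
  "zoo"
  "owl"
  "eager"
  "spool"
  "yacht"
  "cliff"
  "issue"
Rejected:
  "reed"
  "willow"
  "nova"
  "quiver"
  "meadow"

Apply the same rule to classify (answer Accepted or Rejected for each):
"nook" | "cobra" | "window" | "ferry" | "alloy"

Rejected, Accepted, Rejected, Accepted, Accepted

Every 'Accepted' example satisfies: odd length. None of the 'Rejected' examples do.
"nook": length 4 — doesn't qualify, so Rejected. "cobra": length 5 — checks out, so Accepted. "window": length 6 — doesn't qualify, so Rejected. "ferry": length 5 — checks out, so Accepted. "alloy": length 5 — checks out, so Accepted.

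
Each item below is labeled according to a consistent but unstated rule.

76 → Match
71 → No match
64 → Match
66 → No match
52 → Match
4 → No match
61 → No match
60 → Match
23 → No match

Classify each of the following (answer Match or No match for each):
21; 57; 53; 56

No match, No match, No match, Match

Rule: multiple of 4 AND at least 23. This holds for each 'Match' example and fails for each 'No match' one.
21: 21 = 4·5 + 1, 21 < 23 — doesn't qualify, so No match.
57: 57 = 4·14 + 1, 57 ≥ 23 — doesn't qualify, so No match.
53: 53 = 4·13 + 1, 53 ≥ 23 — doesn't qualify, so No match.
56: 56 = 4·14, 56 ≥ 23 — matches, so Match.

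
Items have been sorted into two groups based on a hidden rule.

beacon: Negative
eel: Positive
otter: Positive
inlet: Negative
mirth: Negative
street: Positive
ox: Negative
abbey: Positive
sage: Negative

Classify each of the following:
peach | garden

'Positive' ⟺ has a double letter.
peach → no doubled letter → Negative.
garden → no doubled letter → Negative.

Negative, Negative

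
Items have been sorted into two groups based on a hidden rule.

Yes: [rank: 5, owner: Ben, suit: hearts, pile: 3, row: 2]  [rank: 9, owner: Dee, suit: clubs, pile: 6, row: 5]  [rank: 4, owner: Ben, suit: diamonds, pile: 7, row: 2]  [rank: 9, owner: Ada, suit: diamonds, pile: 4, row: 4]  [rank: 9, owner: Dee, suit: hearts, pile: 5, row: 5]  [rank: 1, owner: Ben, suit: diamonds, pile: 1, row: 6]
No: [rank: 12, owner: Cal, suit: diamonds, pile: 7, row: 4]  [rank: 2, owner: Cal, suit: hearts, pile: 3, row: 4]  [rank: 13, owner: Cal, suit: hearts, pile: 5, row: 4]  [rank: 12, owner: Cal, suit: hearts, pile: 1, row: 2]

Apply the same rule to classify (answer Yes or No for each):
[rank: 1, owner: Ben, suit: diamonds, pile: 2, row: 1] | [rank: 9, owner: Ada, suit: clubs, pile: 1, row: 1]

Yes, Yes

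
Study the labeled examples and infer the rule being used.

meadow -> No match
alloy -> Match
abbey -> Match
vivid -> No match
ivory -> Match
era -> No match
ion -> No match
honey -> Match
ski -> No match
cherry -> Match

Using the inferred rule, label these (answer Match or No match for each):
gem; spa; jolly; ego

One predicate separates the groups cleanly: contains 'y'.
gem — no 'y', hence No match.
spa — no 'y', hence No match.
jolly — has 'y', hence Match.
ego — no 'y', hence No match.

No match, No match, Match, No match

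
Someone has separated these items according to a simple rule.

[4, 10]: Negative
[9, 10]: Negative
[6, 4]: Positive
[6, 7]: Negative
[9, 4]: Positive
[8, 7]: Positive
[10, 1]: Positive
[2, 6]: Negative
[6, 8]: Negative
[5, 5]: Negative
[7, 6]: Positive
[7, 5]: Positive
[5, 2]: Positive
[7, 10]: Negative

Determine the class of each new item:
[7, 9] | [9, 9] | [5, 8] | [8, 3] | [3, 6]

Negative, Negative, Negative, Positive, Negative

The common property of the 'Positive' items is: first > second. No 'Negative' item has it.
Negative: [7, 9], since 7 < 9.
Negative: [9, 9], since 9 = 9.
Negative: [5, 8], since 5 < 8.
Positive: [8, 3], since 8 > 3.
Negative: [3, 6], since 3 < 6.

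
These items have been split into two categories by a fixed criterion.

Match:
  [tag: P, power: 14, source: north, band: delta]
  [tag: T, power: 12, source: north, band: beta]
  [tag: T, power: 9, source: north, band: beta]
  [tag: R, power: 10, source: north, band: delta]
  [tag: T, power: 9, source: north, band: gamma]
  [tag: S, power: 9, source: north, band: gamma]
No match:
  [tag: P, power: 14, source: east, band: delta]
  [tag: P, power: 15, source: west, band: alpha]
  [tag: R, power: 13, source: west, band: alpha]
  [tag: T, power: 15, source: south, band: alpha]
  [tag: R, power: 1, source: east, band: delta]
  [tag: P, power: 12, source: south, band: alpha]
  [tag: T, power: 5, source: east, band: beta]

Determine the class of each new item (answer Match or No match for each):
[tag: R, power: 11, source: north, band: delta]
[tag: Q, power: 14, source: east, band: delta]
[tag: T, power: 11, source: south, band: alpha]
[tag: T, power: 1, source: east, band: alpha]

One predicate separates the groups cleanly: source is north.

Match, No match, No match, No match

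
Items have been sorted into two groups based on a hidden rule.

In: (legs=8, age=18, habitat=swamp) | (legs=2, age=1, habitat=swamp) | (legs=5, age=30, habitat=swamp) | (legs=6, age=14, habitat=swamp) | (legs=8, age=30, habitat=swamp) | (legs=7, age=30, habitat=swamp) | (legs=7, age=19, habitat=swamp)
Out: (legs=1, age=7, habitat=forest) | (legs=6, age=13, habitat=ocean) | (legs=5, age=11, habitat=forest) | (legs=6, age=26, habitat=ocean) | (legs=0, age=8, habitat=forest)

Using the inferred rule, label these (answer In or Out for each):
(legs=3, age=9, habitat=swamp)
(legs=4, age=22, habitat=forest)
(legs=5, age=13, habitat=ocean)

In, Out, Out

One predicate separates the groups cleanly: habitat is swamp.
(legs=3, age=9, habitat=swamp): habitat is swamp — meets the rule, so In. (legs=4, age=22, habitat=forest): habitat is forest — does not satisfy this, so Out. (legs=5, age=13, habitat=ocean): habitat is ocean — does not satisfy this, so Out.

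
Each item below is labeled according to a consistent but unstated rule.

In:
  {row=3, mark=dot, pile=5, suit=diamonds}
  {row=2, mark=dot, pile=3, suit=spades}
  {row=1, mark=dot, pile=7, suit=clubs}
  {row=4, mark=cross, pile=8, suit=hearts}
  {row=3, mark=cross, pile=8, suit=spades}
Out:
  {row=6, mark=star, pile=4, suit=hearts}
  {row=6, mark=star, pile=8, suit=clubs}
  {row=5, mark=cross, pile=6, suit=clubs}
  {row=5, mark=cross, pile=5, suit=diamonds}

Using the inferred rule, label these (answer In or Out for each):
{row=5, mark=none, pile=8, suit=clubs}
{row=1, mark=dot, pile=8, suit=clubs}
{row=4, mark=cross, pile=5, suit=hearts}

Out, In, In

The distinguishing property — row ≤ 4 — holds for all the 'In' cases and none of the 'Out' cases.
{row=5, mark=none, pile=8, suit=clubs} → row = 5 → Out. {row=1, mark=dot, pile=8, suit=clubs} → row = 1 → In. {row=4, mark=cross, pile=5, suit=hearts} → row = 4 → In.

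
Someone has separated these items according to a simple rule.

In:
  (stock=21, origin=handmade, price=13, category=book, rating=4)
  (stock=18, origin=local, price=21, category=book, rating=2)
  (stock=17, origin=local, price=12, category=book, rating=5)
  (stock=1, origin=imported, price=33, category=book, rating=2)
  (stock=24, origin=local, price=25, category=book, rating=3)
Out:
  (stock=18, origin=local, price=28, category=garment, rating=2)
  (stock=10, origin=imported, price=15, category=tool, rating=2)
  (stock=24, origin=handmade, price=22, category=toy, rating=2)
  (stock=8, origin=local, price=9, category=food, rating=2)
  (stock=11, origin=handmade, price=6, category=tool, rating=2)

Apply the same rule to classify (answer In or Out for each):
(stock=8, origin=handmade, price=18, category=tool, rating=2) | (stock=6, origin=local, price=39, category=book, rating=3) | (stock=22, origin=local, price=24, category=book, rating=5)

The classifier is using: category is book.
(stock=8, origin=handmade, price=18, category=tool, rating=2): category is tool, does not pass → Out.
(stock=6, origin=local, price=39, category=book, rating=3): category is book, fits → In.
(stock=22, origin=local, price=24, category=book, rating=5): category is book, fits → In.

Out, In, In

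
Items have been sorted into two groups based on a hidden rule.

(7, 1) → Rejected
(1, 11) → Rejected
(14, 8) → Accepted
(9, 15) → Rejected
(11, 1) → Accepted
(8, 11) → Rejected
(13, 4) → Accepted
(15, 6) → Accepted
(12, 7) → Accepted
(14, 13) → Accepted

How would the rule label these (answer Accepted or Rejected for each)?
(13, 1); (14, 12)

Accepted, Accepted

Every 'Accepted' example satisfies: first ≥ 11. None of the 'Rejected' examples do.
(13, 1) → first 13 → Accepted.
(14, 12) → first 14 → Accepted.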